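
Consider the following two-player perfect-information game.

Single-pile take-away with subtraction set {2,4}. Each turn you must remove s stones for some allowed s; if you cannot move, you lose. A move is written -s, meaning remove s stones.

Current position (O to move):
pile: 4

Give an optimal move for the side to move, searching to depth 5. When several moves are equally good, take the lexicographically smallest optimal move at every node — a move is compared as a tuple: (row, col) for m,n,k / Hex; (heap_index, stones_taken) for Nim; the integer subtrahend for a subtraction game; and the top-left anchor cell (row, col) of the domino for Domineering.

[4] O move#1: -2:-1/2, -4:+1/0*
[0] end (terminal -1, X#2); searched 4 to 5

O's best at [4]: -4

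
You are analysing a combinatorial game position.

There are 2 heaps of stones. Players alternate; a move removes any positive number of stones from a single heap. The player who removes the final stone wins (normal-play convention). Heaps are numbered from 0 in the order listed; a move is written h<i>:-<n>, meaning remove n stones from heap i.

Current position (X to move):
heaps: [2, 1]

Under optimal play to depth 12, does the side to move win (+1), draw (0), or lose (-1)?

value((2,1), X) = +1

ply 1, X at (2,1) | h0:-1=+1→(1,1)*; h0:-2=-1→(0,1); h1:-1=-1→(2,0)
ply 2, O at (1,1) | h0:-1=-1→(0,1)*; h1:-1=-1→(1,0)
ply 3, X at (0,1) | h1:-1=+1→(0,0)*
ply 4: (0,0) is terminal -1 (O); from (2,1) depth 12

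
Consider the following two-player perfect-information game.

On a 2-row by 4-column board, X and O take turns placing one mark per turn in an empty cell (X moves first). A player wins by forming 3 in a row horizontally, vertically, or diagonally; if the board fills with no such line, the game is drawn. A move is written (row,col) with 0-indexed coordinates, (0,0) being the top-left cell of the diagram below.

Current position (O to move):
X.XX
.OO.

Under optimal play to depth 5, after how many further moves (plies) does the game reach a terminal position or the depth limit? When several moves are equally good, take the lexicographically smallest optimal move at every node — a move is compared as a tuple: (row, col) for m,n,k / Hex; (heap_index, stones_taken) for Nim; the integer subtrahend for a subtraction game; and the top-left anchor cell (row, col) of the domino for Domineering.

[X.XX/.OO.] O move#1: (0,1):+1/XOXX/.OO.*, (1,0):+1/X.XX/OOO., (1,3):+1/X.XX/.OOO
[XOXX/.OO.] X move#2: (1,0):-1/XOXX/XOO.*, (1,3):-1/XOXX/.OOX
[XOXX/XOO.] O move#3: (1,3):+1/XOXX/XOOO*
[XOXX/XOOO] end (terminal -1, X#4); searched X.XX/.OO. to 5

PV length from [X.XX/.OO.]: 3 plies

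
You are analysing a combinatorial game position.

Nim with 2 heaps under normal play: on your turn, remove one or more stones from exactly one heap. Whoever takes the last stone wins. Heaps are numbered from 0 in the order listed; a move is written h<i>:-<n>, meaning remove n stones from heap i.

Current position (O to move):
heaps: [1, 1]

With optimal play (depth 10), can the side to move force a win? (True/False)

O winning at [(1,1)]: False

ply 1, O at (1,1) | h0:-1=-1→(0,1)*; h1:-1=-1→(1,0)
ply 2, X at (0,1) | h1:-1=+1→(0,0)*
ply 3: (0,0) is terminal -1 (O); from (1,1) depth 10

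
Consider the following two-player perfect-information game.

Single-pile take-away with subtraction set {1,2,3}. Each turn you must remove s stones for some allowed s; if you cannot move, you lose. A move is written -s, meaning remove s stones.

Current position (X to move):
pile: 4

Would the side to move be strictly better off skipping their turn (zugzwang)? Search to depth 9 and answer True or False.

[4] X move#1: -1:-1/3*, -2:-1/2, -3:-1/1
[3] O move#2: -1:-1/2, -2:-1/1, -3:+1/0*
[0] end (terminal -1, X#3); searched 4 to 9
if X skipped the turn, O would face:
~ [4] O move#1: -1:-1/3*, -2:-1/2, -3:-1/1
~ [3] X move#2: -1:-1/2, -2:-1/1, -3:+1/0*
~ [0] end (terminal -1, O#3); searched 4 to 9
compare (X): move=-1 vs pass=+1

zugzwang(4, X) = True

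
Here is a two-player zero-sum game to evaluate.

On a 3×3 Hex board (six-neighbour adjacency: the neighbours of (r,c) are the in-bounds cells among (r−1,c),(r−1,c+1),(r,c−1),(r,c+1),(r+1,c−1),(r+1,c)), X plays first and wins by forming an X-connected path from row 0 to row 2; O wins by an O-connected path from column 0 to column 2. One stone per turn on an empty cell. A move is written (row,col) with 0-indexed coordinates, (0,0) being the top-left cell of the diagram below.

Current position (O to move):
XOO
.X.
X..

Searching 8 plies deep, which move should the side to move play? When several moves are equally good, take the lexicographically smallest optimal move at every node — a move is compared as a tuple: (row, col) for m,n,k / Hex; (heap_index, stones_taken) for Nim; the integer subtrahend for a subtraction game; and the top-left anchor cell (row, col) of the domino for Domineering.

[XOO/.X./X..] O move#1: (1,0):+1/XOO/OX./X..*, (1,2):-1/XOO/.XO/X.., (2,1):-1/XOO/.X./XO., (2,2):-1/XOO/.X./X.O
[XOO/OX./X..] end (terminal -1, X#2); searched XOO/.X./X.. to 8

O's best at [XOO/.X./X..]: (1,0)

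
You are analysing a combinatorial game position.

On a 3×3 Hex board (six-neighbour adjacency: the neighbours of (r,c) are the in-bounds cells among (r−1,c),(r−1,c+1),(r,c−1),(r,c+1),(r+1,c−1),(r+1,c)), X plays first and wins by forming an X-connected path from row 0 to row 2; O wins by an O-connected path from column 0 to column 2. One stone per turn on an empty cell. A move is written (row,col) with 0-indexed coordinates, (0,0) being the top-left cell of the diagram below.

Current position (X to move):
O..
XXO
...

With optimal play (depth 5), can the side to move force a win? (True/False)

X winning at [O../XXO/...]: True

ply 1, X at O../XXO/... | (0,1)=+1→OX./XXO/...*; (0,2)=+1→O.X/XXO/...; (2,0)=+1→O../XXO/X..; (2,1)=+1→O../XXO/.X.; (2,2)=+1→O../XXO/..X
ply 2, O at OX./XXO/... | (0,2)=-1→OXO/XXO/...*; (2,0)=-1→OX./XXO/O..; (2,1)=-1→OX./XXO/.O.; (2,2)=-1→OX./XXO/..O
ply 3, X at OXO/XXO/... | (2,0)=+1→OXO/XXO/X..*; (2,1)=+1→OXO/XXO/.X.; (2,2)=+1→OXO/XXO/..X
ply 4: OXO/XXO/X.. is terminal -1 (O); from O../XXO/... depth 5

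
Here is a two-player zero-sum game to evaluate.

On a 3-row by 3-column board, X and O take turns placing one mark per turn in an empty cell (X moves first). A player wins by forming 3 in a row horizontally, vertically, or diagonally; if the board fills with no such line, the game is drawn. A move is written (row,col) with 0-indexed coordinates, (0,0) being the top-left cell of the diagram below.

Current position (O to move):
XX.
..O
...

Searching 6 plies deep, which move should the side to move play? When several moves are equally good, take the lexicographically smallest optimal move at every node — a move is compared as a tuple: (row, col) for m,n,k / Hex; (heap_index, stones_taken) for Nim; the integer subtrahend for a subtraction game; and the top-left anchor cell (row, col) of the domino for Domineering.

O's best at [XX./..O/...]: (0,2)

p1 O@[XX./..O/...]: (0,2)[XXO/..O/...]+1* (1,0)[XX./O.O/...]-1 (1,1)[XX./.OO/...]-1 (2,0)[XX./..O/O..]-1 (2,1)[XX./..O/.O.]-1 (2,2)[XX./..O/..O]-1
p2 X@[XXO/..O/...]: (1,0)[XXO/X.O/...]-1* (1,1)[XXO/.XO/...]-1 (2,0)[XXO/..O/X..]-1 (2,1)[XXO/..O/.X.]-1 (2,2)[XXO/..O/..X]-1
p3 O@[XXO/X.O/...]: (1,1)[XXO/XOO/...]-1 (2,0)[XXO/X.O/O..]+1* (2,1)[XXO/X.O/.O.]-1 (2,2)[XXO/X.O/..O]+1
p4 X@[XXO/X.O/O..]: (1,1)[XXO/XXO/O..]-1* (2,1)[XXO/X.O/OX.]-1 (2,2)[XXO/X.O/O.X]-1
p5 O@[XXO/XXO/O..]: (2,1)[XXO/XXO/OO.]-1 (2,2)[XXO/XXO/O.O]+1*
p6 X@[XXO/XXO/O.O] terminal -1; root [XX./..O/...] d6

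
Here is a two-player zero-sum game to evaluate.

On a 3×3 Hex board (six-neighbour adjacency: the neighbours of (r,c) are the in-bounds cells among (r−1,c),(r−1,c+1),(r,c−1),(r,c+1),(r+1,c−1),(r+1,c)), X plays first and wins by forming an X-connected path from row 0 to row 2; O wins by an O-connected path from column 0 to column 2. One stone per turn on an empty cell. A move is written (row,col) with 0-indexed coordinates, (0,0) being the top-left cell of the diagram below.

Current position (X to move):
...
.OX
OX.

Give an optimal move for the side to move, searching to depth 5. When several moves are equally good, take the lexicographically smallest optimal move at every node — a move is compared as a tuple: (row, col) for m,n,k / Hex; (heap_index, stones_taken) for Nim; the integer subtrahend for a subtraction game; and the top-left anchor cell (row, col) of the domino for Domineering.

X's best at [.../.OX/OX.]: (0,2)

p1 X@[.../.OX/OX.]: (0,0)[X../.OX/OX.]-1 (0,1)[.X./.OX/OX.]-1 (0,2)[..X/.OX/OX.]+1* (1,0)[.../XOX/OX.]-1 (2,2)[.../.OX/OXX]-1
p2 O@[..X/.OX/OX.] terminal -1; root [.../.OX/OX.] d5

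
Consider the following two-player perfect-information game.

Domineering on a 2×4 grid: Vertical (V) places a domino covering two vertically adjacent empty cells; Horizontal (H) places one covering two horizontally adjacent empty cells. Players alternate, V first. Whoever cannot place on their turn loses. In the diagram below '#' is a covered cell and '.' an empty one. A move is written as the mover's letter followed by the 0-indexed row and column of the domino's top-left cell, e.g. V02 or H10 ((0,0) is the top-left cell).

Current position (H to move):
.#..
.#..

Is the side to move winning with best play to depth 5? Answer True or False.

H winning at [.#../.#..]: True

ply 1, H at .#../.#.. | H02=+1→.###/.#..*; H12=+1→.#../.###
ply 2, V at .###/.#.. | V00=-1→####/##..*
ply 3, H at ####/##.. | H12=+1→####/####*
ply 4: ####/#### is terminal -1 (V); from .#../.#.. depth 5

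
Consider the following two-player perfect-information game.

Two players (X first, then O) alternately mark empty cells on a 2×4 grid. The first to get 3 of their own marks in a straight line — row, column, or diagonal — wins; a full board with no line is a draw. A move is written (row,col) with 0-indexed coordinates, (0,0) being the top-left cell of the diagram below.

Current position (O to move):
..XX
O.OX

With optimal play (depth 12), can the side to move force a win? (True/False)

[..XX/O.OX] O move#1: (0,0):-1/O.XX/O.OX, (0,1):+0/.OXX/O.OX, (1,1):+1/..XX/OOOX*
[..XX/OOOX] end (terminal -1, X#2); searched ..XX/O.OX to 12

O winning at [..XX/O.OX]: True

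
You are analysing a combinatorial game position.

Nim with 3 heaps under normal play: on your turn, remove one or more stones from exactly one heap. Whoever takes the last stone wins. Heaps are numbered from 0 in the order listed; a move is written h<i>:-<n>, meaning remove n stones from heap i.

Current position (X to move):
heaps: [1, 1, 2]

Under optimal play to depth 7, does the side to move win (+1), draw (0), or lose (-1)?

value((1,1,2), X) = +1

ply 1, X at (1,1,2) | h0:-1=-1→(0,1,2); h1:-1=-1→(1,0,2); h2:-1=-1→(1,1,1); h2:-2=+1→(1,1,0)*
ply 2, O at (1,1,0) | h0:-1=-1→(0,1,0)*; h1:-1=-1→(1,0,0)
ply 3, X at (0,1,0) | h1:-1=+1→(0,0,0)*
ply 4: (0,0,0) is terminal -1 (O); from (1,1,2) depth 7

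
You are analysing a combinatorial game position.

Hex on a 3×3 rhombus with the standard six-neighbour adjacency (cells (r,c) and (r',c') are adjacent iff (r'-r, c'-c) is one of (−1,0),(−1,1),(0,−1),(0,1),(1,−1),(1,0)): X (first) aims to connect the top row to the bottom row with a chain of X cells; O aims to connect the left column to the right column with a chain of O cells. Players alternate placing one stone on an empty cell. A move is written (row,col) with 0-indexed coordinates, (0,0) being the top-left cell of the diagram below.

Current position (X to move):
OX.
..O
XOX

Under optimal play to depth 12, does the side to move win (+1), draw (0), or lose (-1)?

value(OX./..O/XOX, X) = +1

ply 1, X at OX./..O/XOX | (0,2)=+1→OXX/..O/XOX*; (1,0)=+1→OX./X.O/XOX; (1,1)=+1→OX./.XO/XOX
ply 2, O at OXX/..O/XOX | (1,0)=-1→OXX/O.O/XOX*; (1,1)=-1→OXX/.OO/XOX
ply 3, X at OXX/O.O/XOX | (1,1)=+1→OXX/OXO/XOX*
ply 4: OXX/OXO/XOX is terminal -1 (O); from OX./..O/XOX depth 12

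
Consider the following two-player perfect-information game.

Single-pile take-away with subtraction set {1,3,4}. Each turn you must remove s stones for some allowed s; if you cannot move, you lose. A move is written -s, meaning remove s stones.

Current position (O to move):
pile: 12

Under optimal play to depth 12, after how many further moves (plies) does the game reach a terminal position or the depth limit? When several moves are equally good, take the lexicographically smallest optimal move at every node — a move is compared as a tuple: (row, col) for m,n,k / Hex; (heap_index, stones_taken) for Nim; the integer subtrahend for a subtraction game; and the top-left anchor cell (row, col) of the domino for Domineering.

PV length from [12]: 7 plies

ply 1, O at 12 | -1=-1→11; -3=+1→9*; -4=-1→8
ply 2, X at 9 | -1=-1→8*; -3=-1→6; -4=-1→5
ply 3, O at 8 | -1=+1→7*; -3=-1→5; -4=-1→4
ply 4, X at 7 | -1=-1→6*; -3=-1→4; -4=-1→3
ply 5, O at 6 | -1=-1→5; -3=-1→3; -4=+1→2*
ply 6, X at 2 | -1=-1→1*
ply 7, O at 1 | -1=+1→0*
ply 8: 0 is terminal -1 (X); from 12 depth 12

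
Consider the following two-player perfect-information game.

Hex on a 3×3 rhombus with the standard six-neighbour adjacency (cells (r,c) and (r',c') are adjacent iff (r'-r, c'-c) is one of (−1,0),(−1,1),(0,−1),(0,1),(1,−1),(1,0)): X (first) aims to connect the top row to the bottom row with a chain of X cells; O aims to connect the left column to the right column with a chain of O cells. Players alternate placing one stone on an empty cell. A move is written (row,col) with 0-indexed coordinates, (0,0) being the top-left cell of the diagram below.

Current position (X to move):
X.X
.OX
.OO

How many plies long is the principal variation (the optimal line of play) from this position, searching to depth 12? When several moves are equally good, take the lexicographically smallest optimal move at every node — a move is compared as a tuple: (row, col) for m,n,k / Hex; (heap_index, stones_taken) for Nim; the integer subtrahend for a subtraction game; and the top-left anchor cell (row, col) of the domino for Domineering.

[X.X/.OX/.OO] X move#1: (0,1):-1/XXX/.OX/.OO*, (1,0):-1/X.X/XOX/.OO, (2,0):-1/X.X/.OX/XOO
[XXX/.OX/.OO] O move#2: (1,0):+1/XXX/OOX/.OO*, (2,0):+1/XXX/.OX/OOO
[XXX/OOX/.OO] end (terminal -1, X#3); searched X.X/.OX/.OO to 12

PV length from [X.X/.OX/.OO]: 2 plies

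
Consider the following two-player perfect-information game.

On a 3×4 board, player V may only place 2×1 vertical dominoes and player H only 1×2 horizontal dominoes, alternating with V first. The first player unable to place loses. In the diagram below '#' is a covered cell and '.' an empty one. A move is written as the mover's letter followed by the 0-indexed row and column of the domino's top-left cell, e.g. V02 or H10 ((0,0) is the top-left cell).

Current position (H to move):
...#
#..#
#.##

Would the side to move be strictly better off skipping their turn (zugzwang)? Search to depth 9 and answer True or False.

ply 1, H at ...#/#..#/#.## | H00=-1→##.#/#..#/#.##; H01=-1→.###/#..#/#.##; H11=+1→...#/####/#.##*
ply 2: ...#/####/#.## is terminal -1 (V); from ...#/#..#/#.## depth 9
pass branch (V moves first from the same position):
  | ply 1, V at ...#/#..#/#.## | V01=+1→.#.#/##.#/#.##*; V02=+1→..##/#.##/#.##; V11=-1→...#/##.#/####
  | ply 2: .#.#/##.#/#.## is terminal -1 (H); from ...#/#..#/#.## depth 9
H moving scores +1; H passing scores -1

zugzwang(...#/#..#/#.##, H) = False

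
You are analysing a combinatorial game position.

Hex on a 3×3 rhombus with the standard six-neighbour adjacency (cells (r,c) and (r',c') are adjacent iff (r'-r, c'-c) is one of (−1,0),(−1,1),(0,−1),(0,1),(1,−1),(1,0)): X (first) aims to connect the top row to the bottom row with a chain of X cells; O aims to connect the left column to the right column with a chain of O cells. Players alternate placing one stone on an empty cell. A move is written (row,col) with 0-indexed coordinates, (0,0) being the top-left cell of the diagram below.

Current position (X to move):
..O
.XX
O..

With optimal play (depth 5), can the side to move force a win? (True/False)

X winning at [..O/.XX/O..]: True

ply 1, X at ..O/.XX/O.. | (0,0)=+1→X.O/.XX/O..*; (0,1)=+1→.XO/.XX/O..; (1,0)=+1→..O/XXX/O..; (2,1)=-1→..O/.XX/OX.; (2,2)=-1→..O/.XX/O.X
ply 2, O at X.O/.XX/O.. | (0,1)=-1→XOO/.XX/O..*; (1,0)=-1→X.O/OXX/O..; (2,1)=-1→X.O/.XX/OO.; (2,2)=-1→X.O/.XX/O.O
ply 3, X at XOO/.XX/O.. | (1,0)=+1→XOO/XXX/O..*; (2,1)=-1→XOO/.XX/OX.; (2,2)=-1→XOO/.XX/O.X
ply 4, O at XOO/XXX/O.. | (2,1)=-1→XOO/XXX/OO.*; (2,2)=-1→XOO/XXX/O.O
ply 5, X at XOO/XXX/OO. | (2,2)=+1→XOO/XXX/OOX*
ply 6: XOO/XXX/OOX is terminal -1 (O); from ..O/.XX/O.. depth 5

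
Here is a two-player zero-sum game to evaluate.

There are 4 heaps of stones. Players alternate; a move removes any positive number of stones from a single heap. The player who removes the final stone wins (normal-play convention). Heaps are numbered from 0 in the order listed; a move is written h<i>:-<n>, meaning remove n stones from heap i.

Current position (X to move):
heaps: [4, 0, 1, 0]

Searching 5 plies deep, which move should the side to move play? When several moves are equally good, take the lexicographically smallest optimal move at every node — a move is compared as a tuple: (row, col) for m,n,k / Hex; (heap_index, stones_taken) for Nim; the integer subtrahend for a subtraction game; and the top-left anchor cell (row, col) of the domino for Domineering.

[(4,0,1,0)] X move#1: h0:-1:-1/(3,0,1,0), h0:-2:-1/(2,0,1,0), h0:-3:+1/(1,0,1,0)*, h0:-4:-1/(0,0,1,0), h2:-1:-1/(4,0,0,0)
[(1,0,1,0)] O move#2: h0:-1:-1/(0,0,1,0)*, h2:-1:-1/(1,0,0,0)
[(0,0,1,0)] X move#3: h2:-1:+1/(0,0,0,0)*
[(0,0,0,0)] end (terminal -1, O#4); searched (4,0,1,0) to 5

X's best at [(4,0,1,0)]: h0:-3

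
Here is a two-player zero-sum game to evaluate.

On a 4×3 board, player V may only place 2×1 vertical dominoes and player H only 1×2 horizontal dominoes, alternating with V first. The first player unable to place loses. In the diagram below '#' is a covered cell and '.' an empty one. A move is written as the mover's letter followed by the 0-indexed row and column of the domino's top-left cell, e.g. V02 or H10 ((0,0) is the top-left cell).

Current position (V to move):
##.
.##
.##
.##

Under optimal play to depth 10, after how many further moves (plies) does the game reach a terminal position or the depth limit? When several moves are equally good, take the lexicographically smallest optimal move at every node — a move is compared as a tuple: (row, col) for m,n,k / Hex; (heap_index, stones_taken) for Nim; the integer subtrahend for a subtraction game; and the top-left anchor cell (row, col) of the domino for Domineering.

PV length from [##./.##/.##/.##]: 1 ply

[##./.##/.##/.##] V move#1: V10:+1/##./###/###/.##*, V20:+1/##./.##/###/###
[##./###/###/.##] end (terminal -1, H#2); searched ##./.##/.##/.## to 10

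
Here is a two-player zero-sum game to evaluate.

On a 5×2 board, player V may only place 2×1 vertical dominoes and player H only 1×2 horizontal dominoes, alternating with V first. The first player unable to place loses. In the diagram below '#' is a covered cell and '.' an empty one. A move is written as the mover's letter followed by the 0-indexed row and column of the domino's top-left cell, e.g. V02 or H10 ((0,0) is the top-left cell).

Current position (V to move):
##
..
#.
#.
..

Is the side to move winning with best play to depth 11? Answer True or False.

V winning at [##/../#./#./..]: False

[##/../#./#./..] V move#1: V11:-1/##/.#/##/#./..*, V21:-1/##/../##/##/.., V31:-1/##/../#./##/.#
[##/.#/##/#./..] H move#2: H40:+1/##/.#/##/#./##*
[##/.#/##/#./##] end (terminal -1, V#3); searched ##/../#./#./.. to 11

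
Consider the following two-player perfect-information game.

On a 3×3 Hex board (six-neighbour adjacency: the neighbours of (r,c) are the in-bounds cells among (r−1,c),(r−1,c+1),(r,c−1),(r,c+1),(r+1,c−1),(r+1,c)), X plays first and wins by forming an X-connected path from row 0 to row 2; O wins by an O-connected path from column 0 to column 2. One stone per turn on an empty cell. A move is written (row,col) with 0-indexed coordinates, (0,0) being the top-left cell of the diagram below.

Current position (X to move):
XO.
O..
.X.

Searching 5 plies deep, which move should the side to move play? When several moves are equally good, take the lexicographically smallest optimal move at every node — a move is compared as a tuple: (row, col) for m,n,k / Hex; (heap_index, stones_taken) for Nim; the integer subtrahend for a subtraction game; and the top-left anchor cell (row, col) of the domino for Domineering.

[XO./O../.X.] X move#1: (0,2):+1/XOX/O../.X.*, (1,1):-1/XO./OX./.X., (1,2):-1/XO./O.X/.X., (2,0):-1/XO./O../XX., (2,2):-1/XO./O../.XX
[XOX/O../.X.] O move#2: (1,1):-1/XOX/OO./.X.*, (1,2):-1/XOX/O.O/.X., (2,0):-1/XOX/O../OX., (2,2):-1/XOX/O../.XO
[XOX/OO./.X.] X move#3: (1,2):+1/XOX/OOX/.X.*, (2,0):-1/XOX/OO./XX., (2,2):-1/XOX/OO./.XX
[XOX/OOX/.X.] end (terminal -1, O#4); searched XO./O../.X. to 5

X's best at [XO./O../.X.]: (0,2)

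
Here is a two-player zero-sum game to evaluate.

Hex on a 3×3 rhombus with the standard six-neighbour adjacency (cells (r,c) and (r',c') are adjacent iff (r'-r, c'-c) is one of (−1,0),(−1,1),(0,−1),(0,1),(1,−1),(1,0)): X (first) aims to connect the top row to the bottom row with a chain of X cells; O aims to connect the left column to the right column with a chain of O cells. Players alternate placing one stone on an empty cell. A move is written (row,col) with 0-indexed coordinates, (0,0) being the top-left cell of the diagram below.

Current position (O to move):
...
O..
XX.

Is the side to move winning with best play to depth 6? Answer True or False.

p1 O@[.../O../XX.]: (0,0)[O../O../XX.]-1 (0,1)[.O./O../XX.]-1 (0,2)[..O/O../XX.]+1* (1,1)[.../OO./XX.]+1 (1,2)[.../O.O/XX.]-1 (2,2)[.../O../XXO]-1
p2 X@[..O/O../XX.]: (0,0)[X.O/O../XX.]-1* (0,1)[.XO/O../XX.]-1 (1,1)[..O/OX./XX.]-1 (1,2)[..O/O.X/XX.]-1 (2,2)[..O/O../XXX]-1
p3 O@[X.O/O../XX.]: (0,1)[XOO/O../XX.]+1* (1,1)[X.O/OO./XX.]+1 (1,2)[X.O/O.O/XX.]+1 (2,2)[X.O/O../XXO]+1
p4 X@[XOO/O../XX.] terminal -1; root [.../O../XX.] d6

O winning at [.../O../XX.]: True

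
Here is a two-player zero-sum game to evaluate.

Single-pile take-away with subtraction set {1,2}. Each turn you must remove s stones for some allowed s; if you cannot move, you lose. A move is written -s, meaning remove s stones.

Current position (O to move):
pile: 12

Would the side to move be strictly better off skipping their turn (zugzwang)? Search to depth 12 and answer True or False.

p1 O@[12]: -1[11]-1* -2[10]-1
p2 X@[11]: -1[10]-1 -2[9]+1*
p3 O@[9]: -1[8]-1* -2[7]-1
p4 X@[8]: -1[7]-1 -2[6]+1*
p5 O@[6]: -1[5]-1* -2[4]-1
p6 X@[5]: -1[4]-1 -2[3]+1*
p7 O@[3]: -1[2]-1* -2[1]-1
p8 X@[2]: -1[1]-1 -2[0]+1*
p9 O@[0] terminal -1; root [12] d12
suppose O passes — search the same position with X to move:
pass> p1 X@[12]: -1[11]-1* -2[10]-1
pass> p2 O@[11]: -1[10]-1 -2[9]+1*
pass> p3 X@[9]: -1[8]-1* -2[7]-1
pass> p4 O@[8]: -1[7]-1 -2[6]+1*
pass> p5 X@[6]: -1[5]-1* -2[4]-1
pass> p6 O@[5]: -1[4]-1 -2[3]+1*
pass> p7 X@[3]: -1[2]-1* -2[1]-1
pass> p8 O@[2]: -1[1]-1 -2[0]+1*
pass> p9 X@[0] terminal -1; root [12] d12
for O: play -1, pass +1

zugzwang(12, O) = True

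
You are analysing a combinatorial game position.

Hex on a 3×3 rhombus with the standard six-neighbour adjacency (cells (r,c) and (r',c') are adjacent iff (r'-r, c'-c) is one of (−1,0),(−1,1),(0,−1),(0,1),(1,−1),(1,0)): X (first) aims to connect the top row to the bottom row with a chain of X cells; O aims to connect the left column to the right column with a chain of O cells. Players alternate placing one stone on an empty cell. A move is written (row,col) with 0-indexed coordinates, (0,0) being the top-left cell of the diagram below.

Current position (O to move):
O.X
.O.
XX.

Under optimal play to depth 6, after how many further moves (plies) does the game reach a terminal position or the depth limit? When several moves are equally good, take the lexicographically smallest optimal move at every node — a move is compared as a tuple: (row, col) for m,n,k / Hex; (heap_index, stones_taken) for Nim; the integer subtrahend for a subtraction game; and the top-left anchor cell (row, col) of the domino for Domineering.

PV length from [O.X/.O./XX.]: 3 plies

[O.X/.O./XX.] O move#1: (0,1):-1/OOX/.O./XX., (1,0):-1/O.X/OO./XX., (1,2):+1/O.X/.OO/XX.*, (2,2):-1/O.X/.O./XXO
[O.X/.OO/XX.] X move#2: (0,1):-1/OXX/.OO/XX.*, (1,0):-1/O.X/XOO/XX., (2,2):-1/O.X/.OO/XXX
[OXX/.OO/XX.] O move#3: (1,0):+1/OXX/OOO/XX.*, (2,2):-1/OXX/.OO/XXO
[OXX/OOO/XX.] end (terminal -1, X#4); searched O.X/.O./XX. to 6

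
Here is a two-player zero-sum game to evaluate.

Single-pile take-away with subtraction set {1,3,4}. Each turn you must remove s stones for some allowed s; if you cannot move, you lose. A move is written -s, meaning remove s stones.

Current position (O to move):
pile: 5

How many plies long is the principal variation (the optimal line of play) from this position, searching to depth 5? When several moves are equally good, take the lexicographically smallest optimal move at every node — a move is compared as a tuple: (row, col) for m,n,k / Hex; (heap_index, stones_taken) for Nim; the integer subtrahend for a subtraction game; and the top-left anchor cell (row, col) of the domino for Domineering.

PV length from [5]: 3 plies

ply 1, O at 5 | -1=-1→4; -3=+1→2*; -4=-1→1
ply 2, X at 2 | -1=-1→1*
ply 3, O at 1 | -1=+1→0*
ply 4: 0 is terminal -1 (X); from 5 depth 5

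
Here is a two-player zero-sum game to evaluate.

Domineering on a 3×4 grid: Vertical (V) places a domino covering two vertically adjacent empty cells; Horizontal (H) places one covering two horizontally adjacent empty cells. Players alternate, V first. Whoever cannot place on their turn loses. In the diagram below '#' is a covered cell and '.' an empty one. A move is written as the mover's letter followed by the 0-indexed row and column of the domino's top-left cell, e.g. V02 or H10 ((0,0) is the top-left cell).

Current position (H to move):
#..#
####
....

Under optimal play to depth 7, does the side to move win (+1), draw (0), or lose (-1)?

value(#..#/####/...., H) = +1

p1 H@[#..#/####/....]: H01[####/####/....]+1* H20[#..#/####/##..]+1 H21[#..#/####/.##.]+1 H22[#..#/####/..##]+1
p2 V@[####/####/....] terminal -1; root [#..#/####/....] d7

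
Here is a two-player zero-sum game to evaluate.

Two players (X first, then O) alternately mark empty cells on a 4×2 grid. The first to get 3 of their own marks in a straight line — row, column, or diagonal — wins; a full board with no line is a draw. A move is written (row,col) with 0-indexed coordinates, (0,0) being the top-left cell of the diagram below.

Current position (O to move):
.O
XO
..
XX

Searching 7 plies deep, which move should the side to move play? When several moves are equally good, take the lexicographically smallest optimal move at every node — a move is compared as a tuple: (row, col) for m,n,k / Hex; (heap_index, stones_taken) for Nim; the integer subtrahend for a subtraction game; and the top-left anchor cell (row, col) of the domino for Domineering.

O's best at [.O/XO/../XX]: (2,1)

p1 O@[.O/XO/../XX]: (0,0)[OO/XO/../XX]-1 (2,0)[.O/XO/O./XX]+0 (2,1)[.O/XO/.O/XX]+1*
p2 X@[.O/XO/.O/XX] terminal -1; root [.O/XO/../XX] d7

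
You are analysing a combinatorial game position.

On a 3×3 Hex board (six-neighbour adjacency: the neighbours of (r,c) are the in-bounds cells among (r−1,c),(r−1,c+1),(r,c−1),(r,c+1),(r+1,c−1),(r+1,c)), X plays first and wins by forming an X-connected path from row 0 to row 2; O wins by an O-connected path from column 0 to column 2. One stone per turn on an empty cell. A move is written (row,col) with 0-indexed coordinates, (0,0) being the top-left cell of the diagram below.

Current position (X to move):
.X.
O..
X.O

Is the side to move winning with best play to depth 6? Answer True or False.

ply 1, X at .X./O../X.O | (0,0)=-1→XX./O../X.O; (0,2)=-1→.XX/O../X.O; (1,1)=+1→.X./OX./X.O*; (1,2)=-1→.X./O.X/X.O; (2,1)=-1→.X./O../XXO
ply 2: .X./OX./X.O is terminal -1 (O); from .X./O../X.O depth 6

X winning at [.X./O../X.O]: True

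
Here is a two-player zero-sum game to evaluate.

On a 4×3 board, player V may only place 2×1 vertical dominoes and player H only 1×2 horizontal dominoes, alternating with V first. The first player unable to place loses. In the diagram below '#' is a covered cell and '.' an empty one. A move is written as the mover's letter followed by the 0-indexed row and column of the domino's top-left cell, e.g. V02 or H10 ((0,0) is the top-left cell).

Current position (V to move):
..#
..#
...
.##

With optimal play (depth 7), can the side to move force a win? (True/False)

V winning at [..#/..#/.../.##]: True

ply 1, V at ..#/..#/.../.## | V00=+1→#.#/#.#/.../.##*; V01=+1→.##/.##/.../.##; V10=+1→..#/#.#/#../.##; V11=+1→..#/.##/.#./.##; V20=-1→..#/..#/#../###
ply 2, H at #.#/#.#/.../.## | H20=-1→#.#/#.#/##./.##*; H21=-1→#.#/#.#/.##/.##
ply 3, V at #.#/#.#/##./.## | V01=+1→###/###/##./.##*
ply 4: ###/###/##./.## is terminal -1 (H); from ..#/..#/.../.## depth 7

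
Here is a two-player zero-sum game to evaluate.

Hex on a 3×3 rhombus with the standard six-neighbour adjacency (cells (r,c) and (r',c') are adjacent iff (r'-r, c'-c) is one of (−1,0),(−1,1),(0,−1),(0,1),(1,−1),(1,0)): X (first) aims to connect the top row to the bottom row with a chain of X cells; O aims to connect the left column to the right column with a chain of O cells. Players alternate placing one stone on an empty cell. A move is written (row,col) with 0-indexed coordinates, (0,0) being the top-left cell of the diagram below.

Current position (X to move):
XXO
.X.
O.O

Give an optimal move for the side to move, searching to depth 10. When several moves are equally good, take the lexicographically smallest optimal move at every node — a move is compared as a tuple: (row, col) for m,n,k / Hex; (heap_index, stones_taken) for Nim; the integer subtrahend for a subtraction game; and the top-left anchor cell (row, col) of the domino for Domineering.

X's best at [XXO/.X./O.O]: (2,1)

[XXO/.X./O.O] X move#1: (1,0):-1/XXO/XX./O.O, (1,2):-1/XXO/.XX/O.O, (2,1):+1/XXO/.X./OXO*
[XXO/.X./OXO] end (terminal -1, O#2); searched XXO/.X./O.O to 10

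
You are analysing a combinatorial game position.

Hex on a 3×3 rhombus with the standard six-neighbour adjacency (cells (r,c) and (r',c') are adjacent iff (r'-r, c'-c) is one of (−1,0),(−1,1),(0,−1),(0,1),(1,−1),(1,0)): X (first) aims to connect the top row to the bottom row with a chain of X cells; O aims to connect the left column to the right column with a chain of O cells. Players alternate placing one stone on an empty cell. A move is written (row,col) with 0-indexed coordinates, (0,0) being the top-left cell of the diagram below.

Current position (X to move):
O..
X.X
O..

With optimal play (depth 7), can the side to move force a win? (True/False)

p1 X@[O../X.X/O..]: (0,1)[OX./X.X/O..]+1* (0,2)[O.X/X.X/O..]+1 (1,1)[O../XXX/O..]+1 (2,1)[O../X.X/OX.]-1 (2,2)[O../X.X/O.X]-1
p2 O@[OX./X.X/O..]: (0,2)[OXO/X.X/O..]-1* (1,1)[OX./XOX/O..]-1 (2,1)[OX./X.X/OO.]-1 (2,2)[OX./X.X/O.O]-1
p3 X@[OXO/X.X/O..]: (1,1)[OXO/XXX/O..]+1* (2,1)[OXO/X.X/OX.]-1 (2,2)[OXO/X.X/O.X]-1
p4 O@[OXO/XXX/O..]: (2,1)[OXO/XXX/OO.]-1* (2,2)[OXO/XXX/O.O]-1
p5 X@[OXO/XXX/OO.]: (2,2)[OXO/XXX/OOX]+1*
p6 O@[OXO/XXX/OOX] terminal -1; root [O../X.X/O..] d7

X winning at [O../X.X/O..]: True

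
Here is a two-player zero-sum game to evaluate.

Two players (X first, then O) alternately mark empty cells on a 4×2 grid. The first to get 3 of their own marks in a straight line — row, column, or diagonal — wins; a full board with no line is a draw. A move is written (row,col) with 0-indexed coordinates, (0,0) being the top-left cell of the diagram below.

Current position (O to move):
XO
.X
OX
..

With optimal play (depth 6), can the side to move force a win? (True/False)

p1 O@[XO/.X/OX/..]: (1,0)[XO/OX/OX/..]-1 (3,0)[XO/.X/OX/O.]-1 (3,1)[XO/.X/OX/.O]+0*
p2 X@[XO/.X/OX/.O]: (1,0)[XO/XX/OX/.O]+0* (3,0)[XO/.X/OX/XO]+0
p3 O@[XO/XX/OX/.O]: (3,0)[XO/XX/OX/OO]+0*
p4 X@[XO/XX/OX/OO] terminal +0; root [XO/.X/OX/..] d6

O winning at [XO/.X/OX/..]: False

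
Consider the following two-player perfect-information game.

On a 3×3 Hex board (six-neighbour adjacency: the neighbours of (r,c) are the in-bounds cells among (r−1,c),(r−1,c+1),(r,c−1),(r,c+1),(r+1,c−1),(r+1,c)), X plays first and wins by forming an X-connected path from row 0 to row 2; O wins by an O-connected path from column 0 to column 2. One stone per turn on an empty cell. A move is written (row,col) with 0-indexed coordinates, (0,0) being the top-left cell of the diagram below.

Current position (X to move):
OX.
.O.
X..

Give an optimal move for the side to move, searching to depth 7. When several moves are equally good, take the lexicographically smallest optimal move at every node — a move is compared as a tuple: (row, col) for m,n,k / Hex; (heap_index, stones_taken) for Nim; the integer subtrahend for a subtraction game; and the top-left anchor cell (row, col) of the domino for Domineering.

p1 X@[OX./.O./X..]: (0,2)[OXX/.O./X..]+1* (1,0)[OX./XO./X..]+1 (1,2)[OX./.OX/X..]+1 (2,1)[OX./.O./XX.]-1 (2,2)[OX./.O./X.X]-1
p2 O@[OXX/.O./X..]: (1,0)[OXX/OO./X..]-1* (1,2)[OXX/.OO/X..]-1 (2,1)[OXX/.O./XO.]-1 (2,2)[OXX/.O./X.O]-1
p3 X@[OXX/OO./X..]: (1,2)[OXX/OOX/X..]+1* (2,1)[OXX/OO./XX.]-1 (2,2)[OXX/OO./X.X]-1
p4 O@[OXX/OOX/X..]: (2,1)[OXX/OOX/XO.]-1* (2,2)[OXX/OOX/X.O]-1
p5 X@[OXX/OOX/XO.]: (2,2)[OXX/OOX/XOX]+1*
p6 O@[OXX/OOX/XOX] terminal -1; root [OX./.O./X..] d7

X's best at [OX./.O./X..]: (0,2)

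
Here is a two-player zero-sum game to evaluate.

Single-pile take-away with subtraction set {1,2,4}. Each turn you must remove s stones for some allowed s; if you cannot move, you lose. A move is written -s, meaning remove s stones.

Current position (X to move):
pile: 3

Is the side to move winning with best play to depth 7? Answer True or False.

X winning at [3]: False

[3] X move#1: -1:-1/2*, -2:-1/1
[2] O move#2: -1:-1/1, -2:+1/0*
[0] end (terminal -1, X#3); searched 3 to 7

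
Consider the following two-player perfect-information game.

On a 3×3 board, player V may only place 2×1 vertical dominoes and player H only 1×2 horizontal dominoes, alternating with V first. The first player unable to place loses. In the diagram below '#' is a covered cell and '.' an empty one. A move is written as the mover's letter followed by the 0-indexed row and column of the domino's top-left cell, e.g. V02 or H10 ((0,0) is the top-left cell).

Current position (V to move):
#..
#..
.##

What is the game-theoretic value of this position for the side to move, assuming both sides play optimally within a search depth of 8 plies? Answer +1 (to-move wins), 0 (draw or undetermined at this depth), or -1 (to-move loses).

value(#../#../.##, V) = +1

[#../#../.##] V move#1: V01:+1/##./##./.##*, V02:+1/#.#/#.#/.##
[##./##./.##] end (terminal -1, H#2); searched #../#../.## to 8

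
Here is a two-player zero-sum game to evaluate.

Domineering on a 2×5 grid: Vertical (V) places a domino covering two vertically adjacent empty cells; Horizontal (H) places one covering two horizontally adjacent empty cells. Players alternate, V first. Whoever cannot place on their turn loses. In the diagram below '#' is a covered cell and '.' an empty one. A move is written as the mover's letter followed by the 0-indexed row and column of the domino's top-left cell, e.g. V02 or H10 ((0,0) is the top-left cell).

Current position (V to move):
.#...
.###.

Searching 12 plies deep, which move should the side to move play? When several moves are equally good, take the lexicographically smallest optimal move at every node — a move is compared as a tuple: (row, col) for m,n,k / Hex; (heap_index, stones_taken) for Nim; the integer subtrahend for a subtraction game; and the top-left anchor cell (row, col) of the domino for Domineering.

[.#.../.###.] V move#1: V00:-1/##.../####., V04:+1/.#..#/.####*
[.#..#/.####] H move#2: H02:-1/.####/.####*
[.####/.####] V move#3: V00:+1/#####/#####*
[#####/#####] end (terminal -1, H#4); searched .#.../.###. to 12

V's best at [.#.../.###.]: V04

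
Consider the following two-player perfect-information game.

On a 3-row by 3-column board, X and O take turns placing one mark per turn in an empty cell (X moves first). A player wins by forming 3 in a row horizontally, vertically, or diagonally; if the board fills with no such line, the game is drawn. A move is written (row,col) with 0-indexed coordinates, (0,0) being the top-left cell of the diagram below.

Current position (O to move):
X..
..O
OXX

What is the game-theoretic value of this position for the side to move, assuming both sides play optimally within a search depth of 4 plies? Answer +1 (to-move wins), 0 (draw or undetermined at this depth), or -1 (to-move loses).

p1 O@[X../..O/OXX]: (0,1)[XO./..O/OXX]-1 (0,2)[X.O/..O/OXX]-1 (1,0)[X../O.O/OXX]-1 (1,1)[X../.OO/OXX]+1*
p2 X@[X../.OO/OXX]: (0,1)[XX./.OO/OXX]-1* (0,2)[X.X/.OO/OXX]-1 (1,0)[X../XOO/OXX]-1
p3 O@[XX./.OO/OXX]: (0,2)[XXO/.OO/OXX]+1* (1,0)[XX./OOO/OXX]+1
p4 X@[XXO/.OO/OXX] terminal -1; root [X../..O/OXX] d4

value(X../..O/OXX, O) = +1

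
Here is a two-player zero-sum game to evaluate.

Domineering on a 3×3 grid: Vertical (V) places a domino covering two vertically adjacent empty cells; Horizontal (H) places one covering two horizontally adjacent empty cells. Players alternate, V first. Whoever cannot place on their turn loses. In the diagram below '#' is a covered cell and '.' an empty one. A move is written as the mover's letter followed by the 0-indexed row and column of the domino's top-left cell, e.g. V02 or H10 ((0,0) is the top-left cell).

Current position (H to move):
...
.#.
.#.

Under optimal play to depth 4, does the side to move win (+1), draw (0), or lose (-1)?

ply 1, H at .../.#./.#. | H00=-1→##./.#./.#.*; H01=-1→.##/.#./.#.
ply 2, V at ##./.#./.#. | V02=+1→###/.##/.#.*; V10=+1→##./##./##.; V12=+1→##./.##/.##
ply 3: ###/.##/.#. is terminal -1 (H); from .../.#./.#. depth 4

value(.../.#./.#., H) = -1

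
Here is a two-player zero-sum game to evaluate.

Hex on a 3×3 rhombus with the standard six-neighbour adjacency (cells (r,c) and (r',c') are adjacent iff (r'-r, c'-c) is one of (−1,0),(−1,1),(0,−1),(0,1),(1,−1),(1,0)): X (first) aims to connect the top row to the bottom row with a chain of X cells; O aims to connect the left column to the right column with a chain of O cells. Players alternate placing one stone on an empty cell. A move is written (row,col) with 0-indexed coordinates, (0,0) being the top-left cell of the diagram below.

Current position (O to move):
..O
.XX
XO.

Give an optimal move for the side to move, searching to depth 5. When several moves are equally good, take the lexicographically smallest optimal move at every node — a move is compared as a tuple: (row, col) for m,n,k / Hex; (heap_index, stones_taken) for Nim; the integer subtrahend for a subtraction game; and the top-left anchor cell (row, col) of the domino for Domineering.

O's best at [..O/.XX/XO.]: (0,1)

[..O/.XX/XO.] O move#1: (0,0):-1/O.O/.XX/XO., (0,1):+1/.OO/.XX/XO.*, (1,0):-1/..O/OXX/XO., (2,2):-1/..O/.XX/XOO
[.OO/.XX/XO.] X move#2: (0,0):-1/XOO/.XX/XO.*, (1,0):-1/.OO/XXX/XO., (2,2):-1/.OO/.XX/XOX
[XOO/.XX/XO.] O move#3: (1,0):+1/XOO/OXX/XO.*, (2,2):-1/XOO/.XX/XOO
[XOO/OXX/XO.] end (terminal -1, X#4); searched ..O/.XX/XO. to 5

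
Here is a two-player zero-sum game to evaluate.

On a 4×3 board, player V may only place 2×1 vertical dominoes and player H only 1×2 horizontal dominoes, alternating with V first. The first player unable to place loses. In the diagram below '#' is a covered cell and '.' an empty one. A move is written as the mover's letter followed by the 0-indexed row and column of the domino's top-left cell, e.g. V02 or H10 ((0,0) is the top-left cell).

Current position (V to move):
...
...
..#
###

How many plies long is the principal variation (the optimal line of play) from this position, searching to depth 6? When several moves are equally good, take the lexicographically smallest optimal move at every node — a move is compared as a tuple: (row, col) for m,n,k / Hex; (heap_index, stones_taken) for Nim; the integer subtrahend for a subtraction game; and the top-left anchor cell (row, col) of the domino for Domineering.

p1 V@[.../.../..#/###]: V00[#../#../..#/###]-1 V01[.#./.#./..#/###]+1* V02[..#/..#/..#/###]-1 V10[.../#../#.#/###]-1 V11[.../.#./.##/###]+1
p2 H@[.#./.#./..#/###]: H20[.#./.#./###/###]-1*
p3 V@[.#./.#./###/###]: V00[##./##./###/###]+1* V02[.##/.##/###/###]+1
p4 H@[##./##./###/###] terminal -1; root [.../.../..#/###] d6

PV length from [.../.../..#/###]: 3 plies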